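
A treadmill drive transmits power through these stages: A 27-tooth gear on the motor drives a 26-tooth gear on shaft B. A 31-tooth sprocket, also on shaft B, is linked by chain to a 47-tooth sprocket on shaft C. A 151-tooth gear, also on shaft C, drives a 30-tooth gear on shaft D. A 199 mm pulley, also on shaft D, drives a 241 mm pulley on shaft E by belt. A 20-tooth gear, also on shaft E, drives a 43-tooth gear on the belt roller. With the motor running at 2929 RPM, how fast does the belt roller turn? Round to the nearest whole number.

3878 RPM

gear mesh 26/27 = 0.96296 → 2929/0.96296 = 3041.7 RPM
chain 47/31 = 1.5161 → 3041.7/1.5161 = 2006.2 RPM
gear mesh 30/151 = 0.19868 → 2006.2/0.19868 = 10098 RPM
belt 241/199 = 1.2111 → 10098/1.2111 = 8338.1 RPM
gear mesh 43/20 = 2.15 → 8338.1/2.15 = 3878.2 RPM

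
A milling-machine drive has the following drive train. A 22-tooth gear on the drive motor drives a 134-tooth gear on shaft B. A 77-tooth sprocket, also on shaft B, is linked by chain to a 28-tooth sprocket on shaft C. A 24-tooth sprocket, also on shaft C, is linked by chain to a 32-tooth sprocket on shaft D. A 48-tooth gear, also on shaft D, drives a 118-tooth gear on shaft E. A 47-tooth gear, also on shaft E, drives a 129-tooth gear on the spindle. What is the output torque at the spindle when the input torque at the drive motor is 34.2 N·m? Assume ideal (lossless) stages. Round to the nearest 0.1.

Gear mesh: ratio = 134/22 = 6.0909; torque at shaft B = 34.2 × 6.0909 = 208.31 N·m.
Chain: ratio = 28/77 = 0.36364; torque at shaft C = 208.31 × 0.36364 = 75.749 N·m.
Chain: ratio = 32/24 = 1.3333; torque at shaft D = 75.749 × 1.3333 = 101 N·m.
Gear mesh: ratio = 118/48 = 2.4583; torque at shaft E = 101 × 2.4583 = 248.29 N·m.
Gear mesh: ratio = 129/47 = 2.7447; torque at the spindle = 248.29 × 2.7447 = 681.47 N·m.

681.5 N·m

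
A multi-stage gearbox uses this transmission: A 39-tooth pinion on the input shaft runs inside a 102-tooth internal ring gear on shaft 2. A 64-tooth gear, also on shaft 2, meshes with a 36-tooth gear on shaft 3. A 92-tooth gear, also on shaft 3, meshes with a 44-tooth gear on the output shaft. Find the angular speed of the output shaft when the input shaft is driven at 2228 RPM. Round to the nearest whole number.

3167 RPM

the input shaft → shaft 2 (internal gear, 102/39): 2228 ÷ 2.6154 = 851.88 RPM
shaft 2 → shaft 3 (gear mesh, 36/64): 851.88 ÷ 0.5625 = 1514.5 RPM
shaft 3 → the output shaft (gear mesh, 44/92): 1514.5 ÷ 0.47826 = 3166.6 RPM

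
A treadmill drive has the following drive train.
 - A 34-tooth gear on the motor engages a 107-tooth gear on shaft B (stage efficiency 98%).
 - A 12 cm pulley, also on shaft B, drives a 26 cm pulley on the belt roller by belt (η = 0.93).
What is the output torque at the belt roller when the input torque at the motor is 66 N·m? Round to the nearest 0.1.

410.2 N·m

Gear mesh: ratio = 107/34 = 3.1471; torque at shaft B = 66 × 3.1471 × 0.98 = 203.55 N·m.
Belt: ratio = 26/12 = 2.1667; torque at the belt roller = 203.55 × 2.1667 × 0.93 = 410.16 N·m.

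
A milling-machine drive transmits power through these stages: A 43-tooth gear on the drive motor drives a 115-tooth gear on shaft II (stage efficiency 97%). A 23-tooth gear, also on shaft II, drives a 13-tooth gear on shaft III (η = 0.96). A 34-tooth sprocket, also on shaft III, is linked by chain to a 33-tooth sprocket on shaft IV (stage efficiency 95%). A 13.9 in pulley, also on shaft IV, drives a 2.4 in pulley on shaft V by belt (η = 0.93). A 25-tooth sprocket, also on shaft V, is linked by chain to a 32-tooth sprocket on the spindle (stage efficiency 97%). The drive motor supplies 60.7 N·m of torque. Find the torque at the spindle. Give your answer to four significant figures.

15.71 N·m

gear mesh 115/43 = 2.6744 → τ = 60.7·2.6744·0.97 = 157.47 N·m
gear mesh 13/23 = 0.56522 → τ = 157.47·0.56522·0.96 = 85.443 N·m
chain 33/34 = 0.97059 → τ = 85.443·0.97059·0.95 = 78.783 N·m
belt 2.4/13.9 = 0.17266 → τ = 78.783·0.17266·0.93 = 12.651 N·m
chain 32/25 = 1.28 → τ = 12.651·1.28·0.97 = 15.707 N·m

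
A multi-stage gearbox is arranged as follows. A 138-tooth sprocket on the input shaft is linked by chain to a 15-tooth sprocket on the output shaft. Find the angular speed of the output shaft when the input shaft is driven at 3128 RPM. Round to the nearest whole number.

Chain: ratio = 15/138 = 0.1087, so the output shaft turns at 3128 / 0.1087 = 28778 RPM.

28778 RPM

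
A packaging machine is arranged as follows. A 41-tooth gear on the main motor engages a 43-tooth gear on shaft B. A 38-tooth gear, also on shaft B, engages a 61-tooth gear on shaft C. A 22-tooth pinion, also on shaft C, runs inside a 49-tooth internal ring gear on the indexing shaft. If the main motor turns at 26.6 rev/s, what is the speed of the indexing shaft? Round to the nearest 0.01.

7.09 rev/s

the main motor → shaft B (gear mesh, 43/41): 26.6 ÷ 1.0488 = 25.363 rev/s
shaft B → shaft C (gear mesh, 61/38): 25.363 ÷ 1.6053 = 15.8 rev/s
shaft C → the indexing shaft (internal gear, 49/22): 15.8 ÷ 2.2273 = 7.0938 rev/s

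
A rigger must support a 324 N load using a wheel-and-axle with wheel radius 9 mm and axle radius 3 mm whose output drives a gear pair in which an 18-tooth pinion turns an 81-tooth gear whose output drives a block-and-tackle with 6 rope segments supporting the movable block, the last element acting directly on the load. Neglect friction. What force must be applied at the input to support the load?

Wheel-and-axle MA = R/r = 9/3 = 3.
Gear pair MA = 81/18 = 4.5.
Block-and-tackle MA = number of supporting rope parts = 6.
Combined ideal MA = 3 × 4.5 × 6 = 81.
Effort = load / MA = 324 / 81 = 4 N.

4 N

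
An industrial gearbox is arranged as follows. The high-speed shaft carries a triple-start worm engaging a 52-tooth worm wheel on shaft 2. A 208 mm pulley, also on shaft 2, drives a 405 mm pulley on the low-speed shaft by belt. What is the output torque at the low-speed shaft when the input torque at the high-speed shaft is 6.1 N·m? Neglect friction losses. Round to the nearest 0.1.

Worm: ratio = 52/3 = 17.333; torque at shaft 2 = 6.1 × 17.333 = 105.73 N·m.
Belt: ratio = 405/208 = 1.9471; torque at the low-speed shaft = 105.73 × 1.9471 = 205.87 N·m.

205.9 N·m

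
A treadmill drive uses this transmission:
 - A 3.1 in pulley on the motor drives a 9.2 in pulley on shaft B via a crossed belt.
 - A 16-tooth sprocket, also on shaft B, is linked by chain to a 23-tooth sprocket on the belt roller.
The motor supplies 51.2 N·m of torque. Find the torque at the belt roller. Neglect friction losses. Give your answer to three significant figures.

After the belt (9.2/3.1): 51.2 × 2.9677 = 151.95 N·m
After the chain (23/16): 151.95 × 1.4375 = 218.43 N·m

218 N·m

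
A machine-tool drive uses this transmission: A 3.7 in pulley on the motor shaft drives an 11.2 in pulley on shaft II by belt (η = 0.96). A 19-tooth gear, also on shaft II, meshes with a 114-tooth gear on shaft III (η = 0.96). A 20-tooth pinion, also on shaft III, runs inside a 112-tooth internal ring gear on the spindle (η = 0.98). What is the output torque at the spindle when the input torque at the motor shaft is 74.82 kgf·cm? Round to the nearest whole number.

After the belt (11.2/3.7): 74.82 × 3.027 × 0.96 = 217.42 kgf·cm
After the gear mesh (114/19): 217.42 × 6 × 0.96 = 1252.4 kgf·cm
After the internal gear (112/20): 1252.4 × 5.6 × 0.98 = 6872.9 kgf·cm

6873 kgf·cm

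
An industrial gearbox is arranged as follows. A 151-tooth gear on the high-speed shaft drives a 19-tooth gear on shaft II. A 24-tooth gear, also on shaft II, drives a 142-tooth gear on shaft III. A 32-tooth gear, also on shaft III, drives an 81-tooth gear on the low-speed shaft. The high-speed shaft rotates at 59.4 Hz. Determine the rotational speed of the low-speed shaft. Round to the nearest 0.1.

31.5 Hz

gear mesh 19/151 = 0.12583 → 59.4/0.12583 = 472.07 Hz
gear mesh 142/24 = 5.9167 → 472.07/5.9167 = 79.787 Hz
gear mesh 81/32 = 2.5312 → 79.787/2.5312 = 31.521 Hz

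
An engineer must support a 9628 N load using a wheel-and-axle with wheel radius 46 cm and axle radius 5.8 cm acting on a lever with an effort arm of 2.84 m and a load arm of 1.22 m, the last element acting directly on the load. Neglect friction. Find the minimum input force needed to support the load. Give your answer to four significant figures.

521.5 N

Wheel-and-axle MA = R/r = 46/5.8 = 7.931.
Lever MA = effort arm / load arm = 2.84/1.22 = 2.3279.
Combined ideal MA = 7.931 × 2.3279 = 18.462.
Effort = load / MA = 9628 / 18.462 = 521.49 N.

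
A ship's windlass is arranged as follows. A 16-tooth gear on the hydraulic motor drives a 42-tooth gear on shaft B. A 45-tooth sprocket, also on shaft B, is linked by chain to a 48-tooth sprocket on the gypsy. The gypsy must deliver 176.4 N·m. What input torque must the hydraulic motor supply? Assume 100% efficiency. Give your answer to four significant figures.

63.00 N·m

Overall ratio R = 2.625 × 1.0667 = 2.8.
Input torque = output torque / R = 176.4 / 2.8 = 63 N·m.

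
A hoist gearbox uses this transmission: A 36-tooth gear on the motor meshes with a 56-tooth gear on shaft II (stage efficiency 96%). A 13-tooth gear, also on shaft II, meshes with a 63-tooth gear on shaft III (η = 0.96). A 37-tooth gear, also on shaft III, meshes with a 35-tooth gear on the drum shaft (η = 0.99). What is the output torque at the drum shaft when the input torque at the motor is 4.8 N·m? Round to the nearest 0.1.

31.2 N·m

After the gear mesh (56/36): 4.8 × 1.5556 × 0.96 = 7.168 N·m
After the gear mesh (63/13): 7.168 × 4.8462 × 0.96 = 33.348 N·m
After the gear mesh (35/37): 33.348 × 0.94595 × 0.99 = 31.23 N·m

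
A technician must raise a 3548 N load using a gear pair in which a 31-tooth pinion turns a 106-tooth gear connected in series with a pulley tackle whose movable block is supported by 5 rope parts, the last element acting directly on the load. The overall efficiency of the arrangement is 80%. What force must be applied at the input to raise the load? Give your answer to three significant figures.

259 N

Gear pair MA = 106/31 = 3.4194.
Block-and-tackle MA = number of supporting rope parts = 5.
Combined ideal MA = 3.4194 × 5 = 17.097.
Actual MA = 17.097 × 0.80 = 13.677.
Effort = load / actual MA = 3548 / 13.677 = 259.41 N.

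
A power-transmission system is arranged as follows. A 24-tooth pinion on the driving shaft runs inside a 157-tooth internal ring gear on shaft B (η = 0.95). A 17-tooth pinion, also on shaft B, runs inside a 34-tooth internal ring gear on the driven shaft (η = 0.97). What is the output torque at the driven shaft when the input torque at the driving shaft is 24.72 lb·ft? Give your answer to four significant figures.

Internal gear: ratio = 157/24 = 6.5417; torque at shaft B = 24.72 × 6.5417 × 0.95 = 153.62 lb·ft.
Internal gear: ratio = 34/17 = 2; torque at the driven shaft = 153.62 × 2 × 0.97 = 298.03 lb·ft.

298.0 lb·ft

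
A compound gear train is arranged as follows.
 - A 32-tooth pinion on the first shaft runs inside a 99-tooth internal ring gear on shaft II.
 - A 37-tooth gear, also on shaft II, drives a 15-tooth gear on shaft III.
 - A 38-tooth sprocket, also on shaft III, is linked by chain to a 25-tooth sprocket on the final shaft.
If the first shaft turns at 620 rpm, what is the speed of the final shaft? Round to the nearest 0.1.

the first shaft → shaft II (internal gear, 99/32): 620 ÷ 3.0938 = 200.4 rpm
shaft II → shaft III (gear mesh, 15/37): 200.4 ÷ 0.40541 = 494.33 rpm
shaft III → the final shaft (chain, 25/38): 494.33 ÷ 0.65789 = 751.38 rpm

751.4 rpm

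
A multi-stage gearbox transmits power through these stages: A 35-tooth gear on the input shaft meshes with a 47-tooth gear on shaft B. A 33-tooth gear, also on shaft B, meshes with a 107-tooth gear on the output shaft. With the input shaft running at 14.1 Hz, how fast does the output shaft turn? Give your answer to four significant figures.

3.238 Hz

gear mesh 47/35 = 1.3429 → 14.1/1.3429 = 10.5 Hz
gear mesh 107/33 = 3.2424 → 10.5/3.2424 = 3.2383 Hz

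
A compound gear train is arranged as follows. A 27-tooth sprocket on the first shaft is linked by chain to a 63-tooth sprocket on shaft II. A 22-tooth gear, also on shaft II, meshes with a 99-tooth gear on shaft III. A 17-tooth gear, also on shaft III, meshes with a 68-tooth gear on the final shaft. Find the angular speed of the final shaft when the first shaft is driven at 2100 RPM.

Chain: ratio = 63/27 = 2.3333, so shaft II turns at 2100 / 2.3333 = 900 RPM.
Gear mesh: ratio = 99/22 = 4.5, so shaft III turns at 900 / 4.5 = 200 RPM.
Gear mesh: ratio = 68/17 = 4, so the final shaft turns at 200 / 4 = 50 RPM.

50 RPM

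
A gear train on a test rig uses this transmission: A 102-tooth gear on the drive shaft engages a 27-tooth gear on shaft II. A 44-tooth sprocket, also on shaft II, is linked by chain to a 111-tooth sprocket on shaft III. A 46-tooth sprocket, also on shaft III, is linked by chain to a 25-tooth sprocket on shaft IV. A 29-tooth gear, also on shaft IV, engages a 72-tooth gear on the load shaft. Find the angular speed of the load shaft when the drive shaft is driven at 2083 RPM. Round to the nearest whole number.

2312 RPM

the drive shaft → shaft II (gear mesh, 27/102): 2083 ÷ 0.26471 = 7869.1 RPM
shaft II → shaft III (chain, 111/44): 7869.1 ÷ 2.5227 = 3119.3 RPM
shaft III → shaft IV (chain, 25/46): 3119.3 ÷ 0.54348 = 5739.5 RPM
shaft IV → the load shaft (gear mesh, 72/29): 5739.5 ÷ 2.4828 = 2311.7 RPM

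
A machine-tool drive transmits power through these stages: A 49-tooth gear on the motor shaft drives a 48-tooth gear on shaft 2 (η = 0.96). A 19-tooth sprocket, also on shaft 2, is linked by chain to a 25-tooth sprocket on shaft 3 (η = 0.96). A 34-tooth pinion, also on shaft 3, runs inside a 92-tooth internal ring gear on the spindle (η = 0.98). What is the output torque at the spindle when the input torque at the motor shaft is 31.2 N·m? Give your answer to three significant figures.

98.3 N·m

gear mesh 48/49 = 0.97959 → τ = 31.2·0.97959·0.96 = 29.341 N·m
chain 25/19 = 1.3158 → τ = 29.341·1.3158·0.96 = 37.062 N·m
internal gear 92/34 = 2.7059 → τ = 37.062·2.7059·0.98 = 98.28 N·m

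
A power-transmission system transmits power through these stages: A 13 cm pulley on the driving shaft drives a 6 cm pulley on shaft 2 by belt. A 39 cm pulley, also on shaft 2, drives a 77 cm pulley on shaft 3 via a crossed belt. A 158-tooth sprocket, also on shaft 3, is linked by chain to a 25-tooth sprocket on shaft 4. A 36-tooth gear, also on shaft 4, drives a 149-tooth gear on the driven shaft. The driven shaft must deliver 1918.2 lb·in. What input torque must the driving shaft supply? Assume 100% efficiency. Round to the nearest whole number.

Overall ratio R = 0.46154 × 1.9744 × 0.15823 × 4.1389 = 0.59676.
Input torque = output torque / R = 1918.2 / 0.59676 = 3214.4 lb·in.

3214 lb·in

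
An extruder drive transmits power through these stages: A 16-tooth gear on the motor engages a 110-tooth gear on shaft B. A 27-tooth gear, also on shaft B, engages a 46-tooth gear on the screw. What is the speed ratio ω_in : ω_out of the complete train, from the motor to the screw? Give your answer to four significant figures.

11.71

Each stage contributes driven/driver: gear mesh 110/16 = 6.875, gear mesh 46/27 = 1.7037.
Overall: 6.875 × 1.7037 = 11.713.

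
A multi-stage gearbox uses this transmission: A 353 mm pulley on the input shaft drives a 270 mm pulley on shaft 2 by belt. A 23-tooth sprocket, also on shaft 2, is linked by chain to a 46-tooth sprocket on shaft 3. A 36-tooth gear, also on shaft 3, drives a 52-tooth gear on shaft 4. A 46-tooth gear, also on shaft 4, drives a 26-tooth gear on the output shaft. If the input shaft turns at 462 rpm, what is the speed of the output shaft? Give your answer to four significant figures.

the input shaft → shaft 2 (belt, 270/353): 462 ÷ 0.76487 = 604.02 rpm
shaft 2 → shaft 3 (chain, 46/23): 604.02 ÷ 2 = 302.01 rpm
shaft 3 → shaft 4 (gear mesh, 52/36): 302.01 ÷ 1.4444 = 209.08 rpm
shaft 4 → the output shaft (gear mesh, 26/46): 209.08 ÷ 0.56522 = 369.92 rpm

369.9 rpm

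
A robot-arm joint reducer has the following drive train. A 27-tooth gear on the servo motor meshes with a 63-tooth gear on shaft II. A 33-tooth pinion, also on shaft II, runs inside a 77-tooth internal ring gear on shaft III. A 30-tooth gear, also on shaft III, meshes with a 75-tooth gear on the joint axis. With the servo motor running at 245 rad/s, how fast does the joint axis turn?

18 rad/s

gear mesh 63/27 = 2.3333 → 245/2.3333 = 105 rad/s
internal gear 77/33 = 2.3333 → 105/2.3333 = 45 rad/s
gear mesh 75/30 = 2.5 → 45/2.5 = 18 rad/s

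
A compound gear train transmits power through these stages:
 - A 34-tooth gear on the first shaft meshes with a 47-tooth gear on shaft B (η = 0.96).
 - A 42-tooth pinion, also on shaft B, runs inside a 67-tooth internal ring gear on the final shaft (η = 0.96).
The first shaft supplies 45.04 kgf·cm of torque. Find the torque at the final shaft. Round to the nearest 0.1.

91.5 kgf·cm

After the gear mesh (47/34): 45.04 × 1.3824 × 0.96 = 59.771 kgf·cm
After the internal gear (67/42): 59.771 × 1.5952 × 0.96 = 91.535 kgf·cm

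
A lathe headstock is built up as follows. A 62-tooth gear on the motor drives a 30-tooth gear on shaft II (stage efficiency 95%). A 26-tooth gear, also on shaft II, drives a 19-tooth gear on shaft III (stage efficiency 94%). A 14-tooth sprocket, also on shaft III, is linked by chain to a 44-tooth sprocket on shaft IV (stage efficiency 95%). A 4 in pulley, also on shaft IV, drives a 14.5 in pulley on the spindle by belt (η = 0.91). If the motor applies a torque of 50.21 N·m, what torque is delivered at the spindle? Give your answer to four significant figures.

gear mesh 30/62 = 0.48387 → τ = 50.21·0.48387·0.95 = 23.08 N·m
gear mesh 19/26 = 0.73077 → τ = 23.08·0.73077·0.94 = 15.854 N·m
chain 44/14 = 3.1429 → τ = 15.854·3.1429·0.95 = 47.337 N·m
belt 14.5/4 = 3.625 → τ = 47.337·3.625·0.91 = 156.15 N·m

156.2 N·m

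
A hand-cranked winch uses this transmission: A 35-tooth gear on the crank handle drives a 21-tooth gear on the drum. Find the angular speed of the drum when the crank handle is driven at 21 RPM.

the crank handle → the drum (gear mesh, 21/35): 21 ÷ 0.6 = 35 RPM

35 RPM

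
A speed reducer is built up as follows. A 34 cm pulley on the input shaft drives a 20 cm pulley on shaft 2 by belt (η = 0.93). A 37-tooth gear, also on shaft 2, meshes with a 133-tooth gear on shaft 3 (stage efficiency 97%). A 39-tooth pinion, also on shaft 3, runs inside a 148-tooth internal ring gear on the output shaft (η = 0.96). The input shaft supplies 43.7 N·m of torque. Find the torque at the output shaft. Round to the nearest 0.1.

303.7 N·m

After the belt (20/34): 43.7 × 0.58824 × 0.93 = 23.906 N·m
After the gear mesh (133/37): 23.906 × 3.5946 × 0.97 = 83.356 N·m
After the internal gear (148/39): 83.356 × 3.7949 × 0.96 = 303.67 N·m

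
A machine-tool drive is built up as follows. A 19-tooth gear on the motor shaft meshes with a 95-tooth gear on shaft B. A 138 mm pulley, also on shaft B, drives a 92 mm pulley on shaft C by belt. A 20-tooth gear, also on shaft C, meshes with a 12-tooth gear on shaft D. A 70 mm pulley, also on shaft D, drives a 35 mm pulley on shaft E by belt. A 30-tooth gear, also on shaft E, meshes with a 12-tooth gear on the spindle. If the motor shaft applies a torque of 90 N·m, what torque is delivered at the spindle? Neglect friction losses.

gear mesh 95/19 = 5 → τ = 90·5 = 450 N·m
belt 92/138 = 0.66667 → τ = 450·0.66667 = 300 N·m
gear mesh 12/20 = 0.6 → τ = 300·0.6 = 180 N·m
belt 35/70 = 0.5 → τ = 180·0.5 = 90 N·m
gear mesh 12/30 = 0.4 → τ = 90·0.4 = 36 N·m

36 N·m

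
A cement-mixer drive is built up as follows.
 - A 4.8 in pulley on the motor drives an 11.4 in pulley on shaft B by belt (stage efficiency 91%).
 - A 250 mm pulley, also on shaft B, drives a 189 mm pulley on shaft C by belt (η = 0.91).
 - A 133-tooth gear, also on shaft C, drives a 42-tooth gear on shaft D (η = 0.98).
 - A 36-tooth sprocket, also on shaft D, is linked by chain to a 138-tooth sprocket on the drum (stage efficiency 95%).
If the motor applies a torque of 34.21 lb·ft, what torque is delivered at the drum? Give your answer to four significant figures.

belt 11.4/4.8 = 2.375 → τ = 34.21·2.375·0.91 = 73.936 lb·ft
belt 189/250 = 0.756 → τ = 73.936·0.756·0.91 = 50.865 lb·ft
gear mesh 42/133 = 0.31579 → τ = 50.865·0.31579·0.98 = 15.741 lb·ft
chain 138/36 = 3.8333 → τ = 15.741·3.8333·0.95 = 57.325 lb·ft

57.33 lb·ft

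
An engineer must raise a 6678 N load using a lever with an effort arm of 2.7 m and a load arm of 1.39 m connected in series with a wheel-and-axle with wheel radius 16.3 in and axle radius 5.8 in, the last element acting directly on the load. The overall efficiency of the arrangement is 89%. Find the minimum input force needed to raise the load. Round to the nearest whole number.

1375 N

Lever MA = effort arm / load arm = 2.7/1.39 = 1.9424.
Wheel-and-axle MA = R/r = 16.3/5.8 = 2.8103.
Combined ideal MA = 1.9424 × 2.8103 = 5.4589.
Actual MA = 5.4589 × 0.89 = 4.8585.
Effort = load / actual MA = 6678 / 4.8585 = 1374.5 N.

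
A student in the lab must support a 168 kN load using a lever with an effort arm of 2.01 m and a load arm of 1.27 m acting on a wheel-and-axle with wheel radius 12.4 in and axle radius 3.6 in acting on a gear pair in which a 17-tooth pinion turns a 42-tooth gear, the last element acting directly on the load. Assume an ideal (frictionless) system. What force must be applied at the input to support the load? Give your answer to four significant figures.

Lever MA = effort arm / load arm = 2.01/1.27 = 1.5827.
Wheel-and-axle MA = R/r = 12.4/3.6 = 3.4444.
Gear pair MA = 42/17 = 2.4706.
Combined ideal MA = 1.5827 × 3.4444 × 2.4706 = 13.468.
Effort = load / MA = 168 / 13.468 = 12.474 kN.

12.47 kN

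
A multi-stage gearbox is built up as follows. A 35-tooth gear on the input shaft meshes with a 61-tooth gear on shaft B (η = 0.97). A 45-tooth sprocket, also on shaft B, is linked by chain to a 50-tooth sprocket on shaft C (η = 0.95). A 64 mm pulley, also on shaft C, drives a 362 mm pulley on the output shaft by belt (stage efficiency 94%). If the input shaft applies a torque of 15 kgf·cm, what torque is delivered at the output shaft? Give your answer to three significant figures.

gear mesh 61/35 = 1.7429 → τ = 15·1.7429·0.97 = 25.359 kgf·cm
chain 50/45 = 1.1111 → τ = 25.359·1.1111·0.95 = 26.767 kgf·cm
belt 362/64 = 5.6562 → τ = 26.767·5.6562·0.94 = 142.32 kgf·cm

142 kgf·cm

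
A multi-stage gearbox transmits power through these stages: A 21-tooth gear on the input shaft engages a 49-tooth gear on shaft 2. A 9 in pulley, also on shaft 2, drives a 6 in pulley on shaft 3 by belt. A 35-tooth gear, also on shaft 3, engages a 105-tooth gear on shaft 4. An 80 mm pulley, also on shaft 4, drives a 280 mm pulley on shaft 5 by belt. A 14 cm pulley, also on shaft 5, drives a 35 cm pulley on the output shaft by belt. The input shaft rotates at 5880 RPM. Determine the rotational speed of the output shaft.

144 RPM

Gear mesh: ratio = 49/21 = 2.3333, so shaft 2 turns at 5880 / 2.3333 = 2520 RPM.
Belt: ratio = 6/9 = 0.66667, so shaft 3 turns at 2520 / 0.66667 = 3780 RPM.
Gear mesh: ratio = 105/35 = 3, so shaft 4 turns at 3780 / 3 = 1260 RPM.
Belt: ratio = 280/80 = 3.5, so shaft 5 turns at 1260 / 3.5 = 360 RPM.
Belt: ratio = 35/14 = 2.5, so the output shaft turns at 360 / 2.5 = 144 RPM.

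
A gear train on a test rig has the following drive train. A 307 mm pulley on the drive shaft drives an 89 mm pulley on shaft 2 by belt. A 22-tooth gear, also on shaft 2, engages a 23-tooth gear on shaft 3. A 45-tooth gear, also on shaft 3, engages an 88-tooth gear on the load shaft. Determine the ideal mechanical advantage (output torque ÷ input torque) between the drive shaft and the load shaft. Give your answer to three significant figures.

0.593

Each stage contributes driven/driver: belt 89/307 = 0.2899, gear mesh 23/22 = 1.0455, gear mesh 88/45 = 1.9556.
Overall: 0.2899 × 1.0455 × 1.9556 = 0.59269.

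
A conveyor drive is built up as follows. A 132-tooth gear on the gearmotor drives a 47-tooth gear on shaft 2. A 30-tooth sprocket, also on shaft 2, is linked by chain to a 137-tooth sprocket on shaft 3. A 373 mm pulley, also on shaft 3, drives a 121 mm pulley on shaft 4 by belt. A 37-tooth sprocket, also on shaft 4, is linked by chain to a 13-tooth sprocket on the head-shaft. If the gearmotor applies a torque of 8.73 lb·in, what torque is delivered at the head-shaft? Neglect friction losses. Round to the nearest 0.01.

Gear mesh: ratio = 47/132 = 0.35606; torque at shaft 2 = 8.73 × 0.35606 = 3.1084 lb·in.
Chain: ratio = 137/30 = 4.5667; torque at shaft 3 = 3.1084 × 4.5667 = 14.195 lb·in.
Belt: ratio = 121/373 = 0.3244; torque at shaft 4 = 14.195 × 0.3244 = 4.6048 lb·in.
Chain: ratio = 13/37 = 0.35135; torque at the head-shaft = 4.6048 × 0.35135 = 1.6179 lb·in.

1.62 lb·in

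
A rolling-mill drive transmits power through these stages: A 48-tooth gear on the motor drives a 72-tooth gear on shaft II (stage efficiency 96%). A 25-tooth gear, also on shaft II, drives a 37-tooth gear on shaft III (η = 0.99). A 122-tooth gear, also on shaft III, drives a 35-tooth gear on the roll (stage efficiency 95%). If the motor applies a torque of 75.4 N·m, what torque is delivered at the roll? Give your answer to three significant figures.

43.4 N·m

After the gear mesh (72/48): 75.4 × 1.5 × 0.96 = 108.58 N·m
After the gear mesh (37/25): 108.58 × 1.48 × 0.99 = 159.09 N·m
After the gear mesh (35/122): 159.09 × 0.28689 × 0.95 = 43.357 N·m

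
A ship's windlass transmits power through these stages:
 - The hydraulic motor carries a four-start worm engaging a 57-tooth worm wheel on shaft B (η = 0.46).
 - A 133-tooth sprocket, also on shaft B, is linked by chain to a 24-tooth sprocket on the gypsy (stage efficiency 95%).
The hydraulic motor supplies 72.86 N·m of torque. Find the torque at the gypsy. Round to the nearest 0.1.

After the worm (57/4): 72.86 × 14.25 × 0.46 = 477.6 N·m
After the chain (24/133): 477.6 × 0.18045 × 0.95 = 81.874 N·m

81.9 N·m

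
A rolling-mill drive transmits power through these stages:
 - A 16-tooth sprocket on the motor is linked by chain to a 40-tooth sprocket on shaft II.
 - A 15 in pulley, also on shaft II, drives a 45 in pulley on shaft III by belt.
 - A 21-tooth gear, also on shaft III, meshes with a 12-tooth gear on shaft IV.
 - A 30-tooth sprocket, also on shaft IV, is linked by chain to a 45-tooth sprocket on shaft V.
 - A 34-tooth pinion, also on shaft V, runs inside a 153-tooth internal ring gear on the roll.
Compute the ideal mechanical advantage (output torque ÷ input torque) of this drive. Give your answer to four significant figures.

28.93

Each stage contributes driven/driver: chain 40/16 = 2.5, belt 45/15 = 3, gear mesh 12/21 = 0.57143, chain 45/30 = 1.5, internal gear 153/34 = 4.5.
Overall: 2.5 × 3 × 0.57143 × 1.5 × 4.5 = 28.929.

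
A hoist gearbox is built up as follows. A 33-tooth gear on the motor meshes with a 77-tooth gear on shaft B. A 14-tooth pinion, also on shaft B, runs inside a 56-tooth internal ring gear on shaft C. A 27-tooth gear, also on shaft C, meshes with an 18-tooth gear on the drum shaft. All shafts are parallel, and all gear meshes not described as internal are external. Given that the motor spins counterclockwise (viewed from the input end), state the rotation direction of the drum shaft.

counterclockwise

the motor → shaft B: external mesh, 1 reversal → CW.
shaft B → shaft C: internal mesh, same direction → CW.
shaft C → the drum shaft: external mesh, 1 reversal → CCW.
2 reversals in total — an even number — so the drum shaft turns the same way as the motor.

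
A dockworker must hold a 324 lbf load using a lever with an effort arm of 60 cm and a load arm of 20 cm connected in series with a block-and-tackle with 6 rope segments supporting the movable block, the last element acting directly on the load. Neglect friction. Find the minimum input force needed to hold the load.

Lever MA = effort arm / load arm = 60/20 = 3.
Block-and-tackle MA = number of supporting rope parts = 6.
Combined ideal MA = 3 × 6 = 18.
Effort = load / MA = 324 / 18 = 18 lbf.

18 lbf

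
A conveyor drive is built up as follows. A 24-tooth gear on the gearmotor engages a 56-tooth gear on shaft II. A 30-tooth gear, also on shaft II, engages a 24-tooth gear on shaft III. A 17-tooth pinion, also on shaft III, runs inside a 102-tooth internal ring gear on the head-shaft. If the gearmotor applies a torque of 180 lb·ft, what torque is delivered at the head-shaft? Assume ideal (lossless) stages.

After the gear mesh (56/24): 180 × 2.3333 = 420 lb·ft
After the gear mesh (24/30): 420 × 0.8 = 336 lb·ft
After the internal gear (102/17): 336 × 6 = 2016 lb·ft

2016 lb·ft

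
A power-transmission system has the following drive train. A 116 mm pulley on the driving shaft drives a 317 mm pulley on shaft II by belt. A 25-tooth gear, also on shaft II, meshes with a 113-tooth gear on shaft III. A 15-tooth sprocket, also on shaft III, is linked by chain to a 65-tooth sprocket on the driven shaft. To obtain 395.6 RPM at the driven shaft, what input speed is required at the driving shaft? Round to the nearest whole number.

Overall ratio R = 2.7328 × 4.52 × 4.3333 = 53.526.
Required input speed = output speed × R = 395.6 × 53.526 = 21175 RPM.

21175 RPM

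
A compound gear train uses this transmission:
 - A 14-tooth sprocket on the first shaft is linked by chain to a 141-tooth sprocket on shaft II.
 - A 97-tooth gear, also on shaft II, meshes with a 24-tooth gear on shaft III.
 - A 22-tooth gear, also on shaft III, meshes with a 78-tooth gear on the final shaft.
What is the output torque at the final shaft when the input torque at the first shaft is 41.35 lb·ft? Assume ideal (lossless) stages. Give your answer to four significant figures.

After the chain (141/14): 41.35 × 10.071 = 416.45 lb·ft
After the gear mesh (24/97): 416.45 × 0.24742 = 103.04 lb·ft
After the gear mesh (78/22): 103.04 × 3.5455 = 365.32 lb·ft

365.3 lb·ft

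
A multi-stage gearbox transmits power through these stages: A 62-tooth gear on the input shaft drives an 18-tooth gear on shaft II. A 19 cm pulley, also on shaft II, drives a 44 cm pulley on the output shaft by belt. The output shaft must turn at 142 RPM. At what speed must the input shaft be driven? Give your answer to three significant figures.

Overall ratio R = 0.29032 × 2.3158 = 0.67233.
Required input speed = output speed × R = 142 × 0.67233 = 95.47 RPM.

95.5 RPM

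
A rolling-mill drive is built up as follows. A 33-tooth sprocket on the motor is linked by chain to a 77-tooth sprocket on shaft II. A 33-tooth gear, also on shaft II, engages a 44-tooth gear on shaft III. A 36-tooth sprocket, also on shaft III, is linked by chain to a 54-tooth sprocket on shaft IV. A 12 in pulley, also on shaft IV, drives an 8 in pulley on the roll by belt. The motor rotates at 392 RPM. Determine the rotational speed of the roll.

chain 77/33 = 2.3333 → 392/2.3333 = 168 RPM
gear mesh 44/33 = 1.3333 → 168/1.3333 = 126 RPM
chain 54/36 = 1.5 → 126/1.5 = 84 RPM
belt 8/12 = 0.66667 → 84/0.66667 = 126 RPM

126 RPM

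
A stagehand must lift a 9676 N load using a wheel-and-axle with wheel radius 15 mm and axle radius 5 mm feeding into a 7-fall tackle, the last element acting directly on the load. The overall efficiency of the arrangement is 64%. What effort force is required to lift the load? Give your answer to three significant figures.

720 N

Wheel-and-axle MA = R/r = 15/5 = 3.
Block-and-tackle MA = number of supporting rope parts = 7.
Combined ideal MA = 3 × 7 = 21.
Actual MA = 21 × 0.64 = 13.44.
Effort = load / actual MA = 9676 / 13.44 = 719.94 N.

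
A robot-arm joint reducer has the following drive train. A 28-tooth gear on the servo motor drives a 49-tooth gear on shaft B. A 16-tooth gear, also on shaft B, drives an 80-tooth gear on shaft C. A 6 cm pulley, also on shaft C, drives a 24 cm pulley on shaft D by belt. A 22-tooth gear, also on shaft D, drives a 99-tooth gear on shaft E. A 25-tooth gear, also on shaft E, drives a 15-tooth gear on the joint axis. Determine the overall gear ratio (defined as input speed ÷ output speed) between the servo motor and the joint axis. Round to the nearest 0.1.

94.5

Each stage contributes driven/driver: gear mesh 49/28 = 1.75, gear mesh 80/16 = 5, belt 24/6 = 4, gear mesh 99/22 = 4.5, gear mesh 15/25 = 0.6.
Overall: 1.75 × 5 × 4 × 4.5 × 0.6 = 94.5.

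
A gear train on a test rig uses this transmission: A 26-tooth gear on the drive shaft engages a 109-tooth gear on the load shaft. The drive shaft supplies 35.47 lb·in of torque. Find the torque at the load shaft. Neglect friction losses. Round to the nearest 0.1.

After the gear mesh (109/26): 35.47 × 4.1923 = 148.7 lb·in

148.7 lb·in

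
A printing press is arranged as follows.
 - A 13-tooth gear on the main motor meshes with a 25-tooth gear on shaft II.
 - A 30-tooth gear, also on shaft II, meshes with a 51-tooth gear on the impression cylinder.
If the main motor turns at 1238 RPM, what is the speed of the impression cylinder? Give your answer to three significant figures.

379 RPM

Gear mesh: ratio = 25/13 = 1.9231, so shaft II turns at 1238 / 1.9231 = 643.76 RPM.
Gear mesh: ratio = 51/30 = 1.7, so the impression cylinder turns at 643.76 / 1.7 = 378.68 RPM.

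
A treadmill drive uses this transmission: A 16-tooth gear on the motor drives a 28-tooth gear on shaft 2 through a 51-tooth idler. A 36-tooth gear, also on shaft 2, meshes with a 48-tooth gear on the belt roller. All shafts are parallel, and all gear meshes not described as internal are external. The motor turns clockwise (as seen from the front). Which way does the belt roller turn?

the motor → shaft 2: driver → idler → driven is 2 external meshes, 2 reversals → CW.
shaft 2 → the belt roller: external mesh, 1 reversal → CCW.
3 reversals in total — an odd number — so the belt roller turns opposite to the motor.

anticlockwise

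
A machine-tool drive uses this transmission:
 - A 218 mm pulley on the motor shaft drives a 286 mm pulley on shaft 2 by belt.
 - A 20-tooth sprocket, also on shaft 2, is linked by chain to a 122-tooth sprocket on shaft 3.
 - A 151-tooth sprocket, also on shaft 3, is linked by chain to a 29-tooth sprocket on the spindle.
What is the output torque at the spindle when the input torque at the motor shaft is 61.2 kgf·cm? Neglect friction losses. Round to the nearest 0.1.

Belt: ratio = 286/218 = 1.3119; torque at shaft 2 = 61.2 × 1.3119 = 80.29 kgf·cm.
Chain: ratio = 122/20 = 6.1; torque at shaft 3 = 80.29 × 6.1 = 489.77 kgf·cm.
Chain: ratio = 29/151 = 0.19205; torque at the spindle = 489.77 × 0.19205 = 94.061 kgf·cm.

94.1 kgf·cm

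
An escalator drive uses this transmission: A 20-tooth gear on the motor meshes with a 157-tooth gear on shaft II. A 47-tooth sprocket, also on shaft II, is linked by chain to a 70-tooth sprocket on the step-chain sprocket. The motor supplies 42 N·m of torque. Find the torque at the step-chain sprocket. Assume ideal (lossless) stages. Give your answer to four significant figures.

491.0 N·m

Gear mesh: ratio = 157/20 = 7.85; torque at shaft II = 42 × 7.85 = 329.7 N·m.
Chain: ratio = 70/47 = 1.4894; torque at the step-chain sprocket = 329.7 × 1.4894 = 491.04 N·m.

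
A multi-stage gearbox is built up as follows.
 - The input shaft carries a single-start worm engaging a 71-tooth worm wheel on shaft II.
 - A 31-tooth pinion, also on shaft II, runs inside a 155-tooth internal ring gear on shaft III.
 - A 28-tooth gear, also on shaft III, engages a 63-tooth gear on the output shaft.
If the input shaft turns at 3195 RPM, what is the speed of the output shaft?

4 RPM

the input shaft → shaft II (worm, 71/1): 3195 ÷ 71 = 45 RPM
shaft II → shaft III (internal gear, 155/31): 45 ÷ 5 = 9 RPM
shaft III → the output shaft (gear mesh, 63/28): 9 ÷ 2.25 = 4 RPM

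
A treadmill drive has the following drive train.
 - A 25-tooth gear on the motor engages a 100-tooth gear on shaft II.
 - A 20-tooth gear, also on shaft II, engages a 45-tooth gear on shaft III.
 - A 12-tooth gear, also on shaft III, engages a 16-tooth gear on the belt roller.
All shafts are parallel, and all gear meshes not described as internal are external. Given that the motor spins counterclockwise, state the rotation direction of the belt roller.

the motor → shaft II: external mesh, 1 reversal → CW.
shaft II → shaft III: external mesh, 1 reversal → CCW.
shaft III → the belt roller: external mesh, 1 reversal → CW.
3 reversals in total — an odd number — so the belt roller turns opposite to the motor.

clockwise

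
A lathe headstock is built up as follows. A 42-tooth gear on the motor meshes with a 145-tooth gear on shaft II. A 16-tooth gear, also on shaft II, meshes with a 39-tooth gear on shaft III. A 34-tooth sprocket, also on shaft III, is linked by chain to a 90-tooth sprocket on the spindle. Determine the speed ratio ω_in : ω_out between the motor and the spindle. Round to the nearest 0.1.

Each stage contributes driven/driver: gear mesh 145/42 = 3.4524, gear mesh 39/16 = 2.4375, chain 90/34 = 2.6471.
Overall: 3.4524 × 2.4375 × 2.6471 = 22.275.

22.3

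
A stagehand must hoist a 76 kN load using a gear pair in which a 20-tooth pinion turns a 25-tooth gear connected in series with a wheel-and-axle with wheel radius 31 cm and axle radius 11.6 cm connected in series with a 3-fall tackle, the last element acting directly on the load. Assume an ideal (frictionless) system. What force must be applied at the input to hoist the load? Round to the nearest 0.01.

7.58 kN

Gear pair MA = 25/20 = 1.25.
Wheel-and-axle MA = R/r = 31/11.6 = 2.6724.
Block-and-tackle MA = number of supporting rope parts = 3.
Combined ideal MA = 1.25 × 2.6724 × 3 = 10.022.
Effort = load / MA = 76 / 10.022 = 7.5837 kN.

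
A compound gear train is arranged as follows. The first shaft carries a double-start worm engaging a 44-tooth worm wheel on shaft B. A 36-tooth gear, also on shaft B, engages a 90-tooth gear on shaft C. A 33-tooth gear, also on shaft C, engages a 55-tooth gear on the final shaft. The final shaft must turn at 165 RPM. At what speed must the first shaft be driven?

Overall ratio R = 22 × 2.5 × 1.6667 = 91.667.
Required input speed = output speed × R = 165 × 91.667 = 15125 RPM.

15125 RPM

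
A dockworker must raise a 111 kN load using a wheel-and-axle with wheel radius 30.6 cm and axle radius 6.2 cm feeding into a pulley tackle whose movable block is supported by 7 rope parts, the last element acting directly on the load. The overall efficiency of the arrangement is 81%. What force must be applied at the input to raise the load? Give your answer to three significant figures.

Wheel-and-axle MA = R/r = 30.6/6.2 = 4.9355.
Block-and-tackle MA = number of supporting rope parts = 7.
Combined ideal MA = 4.9355 × 7 = 34.548.
Actual MA = 34.548 × 0.81 = 27.984.
Effort = load / actual MA = 111 / 27.984 = 3.9665 kN.

3.97 kN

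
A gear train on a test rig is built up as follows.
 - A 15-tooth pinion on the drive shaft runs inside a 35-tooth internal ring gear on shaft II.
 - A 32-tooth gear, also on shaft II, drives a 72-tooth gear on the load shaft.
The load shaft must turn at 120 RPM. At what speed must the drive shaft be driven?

630 RPM

Overall ratio R = 2.3333 × 2.25 = 5.25.
Required input speed = output speed × R = 120 × 5.25 = 630 RPM.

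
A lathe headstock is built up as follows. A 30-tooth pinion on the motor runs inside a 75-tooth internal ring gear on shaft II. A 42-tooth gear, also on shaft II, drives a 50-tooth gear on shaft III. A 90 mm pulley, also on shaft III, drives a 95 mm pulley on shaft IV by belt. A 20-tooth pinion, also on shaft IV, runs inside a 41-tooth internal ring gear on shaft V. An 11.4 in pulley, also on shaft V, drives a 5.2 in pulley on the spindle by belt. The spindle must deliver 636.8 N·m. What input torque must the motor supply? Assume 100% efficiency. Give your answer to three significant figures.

217 N·m

Overall ratio R = 2.5 × 1.1905 × 1.0556 × 2.05 × 0.45614 = 2.9376.
Input torque = output torque / R = 636.8 / 2.9376 = 216.77 N·m.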